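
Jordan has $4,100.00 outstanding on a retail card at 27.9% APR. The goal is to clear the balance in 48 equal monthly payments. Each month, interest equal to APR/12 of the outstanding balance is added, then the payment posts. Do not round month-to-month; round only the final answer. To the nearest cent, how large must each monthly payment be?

Monthly rate r = 27.9%/12 = 2.325% = 0.02325.
Level-payment amortization: P = B₀·r / (1 − (1+r)^(−n)) = 4100.00·0.02325 / (1 − 1.02325^(−48)).
Denominator 1 − (1+r)^(−48) = 0.668200413.
P = 95.325 / 0.668200413 ≈ 142.66.

$142.66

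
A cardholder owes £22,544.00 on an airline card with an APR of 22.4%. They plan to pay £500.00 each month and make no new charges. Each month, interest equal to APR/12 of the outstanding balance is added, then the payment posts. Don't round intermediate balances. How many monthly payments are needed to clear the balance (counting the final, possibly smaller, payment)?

100 payments

Monthly rate r = 22.4%/12 = 1.86667% = 0.0186667.
Recurrence: B ← B·(1+r) − £500.00.
Month 1: interest £420.82; balance after payment £22,464.82.
Month 2: interest £419.34; balance after payment £22,384.16.
Closed form: n = −ln(1 − rB₀/P)/ln(1+r) = −ln(0.15836)/ln(1.01867) ≈ 99.645, so the balance reaches zero during payment 100.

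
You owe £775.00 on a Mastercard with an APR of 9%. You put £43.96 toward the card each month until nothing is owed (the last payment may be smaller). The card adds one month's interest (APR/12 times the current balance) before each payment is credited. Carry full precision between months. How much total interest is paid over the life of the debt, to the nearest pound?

Monthly rate r = 9%/12 = 0.75% = 0.0075.
Payoff takes n = ⌈−ln(1 − rB₀/P)/ln(1+r)⌉ = ⌈18.980⌉ = 19 payments; the last is £43.09.
Total paid = 18·£43.96 + £43.09 = £834.37.
Total interest = total paid − principal = £834.37 − £775.00 = £59.37.

£59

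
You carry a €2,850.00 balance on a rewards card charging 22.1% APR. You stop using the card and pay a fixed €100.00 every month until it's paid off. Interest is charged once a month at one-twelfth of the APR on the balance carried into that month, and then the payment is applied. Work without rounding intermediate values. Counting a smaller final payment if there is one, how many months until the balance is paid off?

Monthly rate r = 22.1%/12 = 1.84167% = 0.0184167.
Recurrence: B ← B·(1+r) − €100.00.
Month 1: interest €52.49; balance after payment €2,802.49.
Month 2: interest €51.61; balance after payment €2,754.10.
Closed form: n = −ln(1 − rB₀/P)/ln(1+r) = −ln(0.47512)/ln(1.01842) ≈ 40.779, so the balance reaches zero during payment 41.

41 months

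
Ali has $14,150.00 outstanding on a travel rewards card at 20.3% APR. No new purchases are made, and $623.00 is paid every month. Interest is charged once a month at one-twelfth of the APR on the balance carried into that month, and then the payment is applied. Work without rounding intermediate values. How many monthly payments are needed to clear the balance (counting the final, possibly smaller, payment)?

Monthly rate r = 20.3%/12 = 1.69167% = 0.0169167.
Recurrence: B ← B·(1+r) − $623.00.
Month 1: interest $239.37; balance after payment $13,766.37.
Month 2: interest $232.88; balance after payment $13,376.25.
Closed form: n = −ln(1 − rB₀/P)/ln(1+r) = −ln(0.61578)/ln(1.01692) ≈ 28.904, so the balance reaches zero during payment 29.

29 months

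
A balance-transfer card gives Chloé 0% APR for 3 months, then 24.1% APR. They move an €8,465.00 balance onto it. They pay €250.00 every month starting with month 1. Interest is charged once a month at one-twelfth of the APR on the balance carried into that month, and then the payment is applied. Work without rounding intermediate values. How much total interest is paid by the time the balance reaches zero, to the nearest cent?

€4,443.19

Promo months 1–3 at r₀ = 0%/12 = 0; months 4+ at r₁ = 24.1%/12 = 0.0200833.
After month 3 (no interest yet): B = €8,465.00 − 3·€250.00 = €7,715.00.
Then at r₁ with €250.00/mo: n₂ = −ln(1 − r₁·B/P)/ln(1+r₁) ≈ 48.63 → 49 more payments.
Total paid = 51·€250.00 + €158.19 = €12,908.19; interest = €12,908.19 − €8,465.00 = €4,443.19.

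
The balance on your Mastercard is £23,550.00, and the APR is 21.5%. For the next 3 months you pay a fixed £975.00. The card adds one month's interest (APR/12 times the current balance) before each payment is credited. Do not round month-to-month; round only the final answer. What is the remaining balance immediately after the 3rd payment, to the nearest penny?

Monthly rate r = 21.5%/12 = 1.79167% = 0.0179167.
Each month: B ← B·(1+r) − £975.00.
Month 1: interest £421.94; balance after payment £22,996.94.
Month 2: interest £412.03; balance after payment £22,433.97.
Month 3: interest £401.94; balance after payment £21,860.91.

£21,860.91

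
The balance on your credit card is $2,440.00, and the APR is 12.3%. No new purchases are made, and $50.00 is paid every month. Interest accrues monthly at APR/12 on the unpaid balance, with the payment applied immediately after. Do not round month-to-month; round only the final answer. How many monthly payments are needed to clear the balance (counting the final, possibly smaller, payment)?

69 payments

Monthly rate r = 12.3%/12 = 1.025% = 0.01025.
Recurrence: B ← B·(1+r) − $50.00.
Month 1: interest $25.01; balance after payment $2,415.01.
Month 2: interest $24.75; balance after payment $2,389.76.
Closed form: n = −ln(1 − rB₀/P)/ln(1+r) = −ln(0.4998)/ln(1.01025) ≈ 68.009, so the balance reaches zero during payment 69.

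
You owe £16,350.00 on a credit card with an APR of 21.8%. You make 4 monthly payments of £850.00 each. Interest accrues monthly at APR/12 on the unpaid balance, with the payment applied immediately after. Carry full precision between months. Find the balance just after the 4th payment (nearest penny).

£14,077.09

Monthly rate r = 21.8%/12 = 1.81667% = 0.0181667.
Each month: B ← B·(1+r) − £850.00.
Month 1: interest £297.03; balance after payment £15,797.03.
Month 2: interest £286.98; balance after payment £15,234.00.
Month 3: interest £276.75; balance after payment £14,660.76.
Month 4: interest £266.34; balance after payment £14,077.09.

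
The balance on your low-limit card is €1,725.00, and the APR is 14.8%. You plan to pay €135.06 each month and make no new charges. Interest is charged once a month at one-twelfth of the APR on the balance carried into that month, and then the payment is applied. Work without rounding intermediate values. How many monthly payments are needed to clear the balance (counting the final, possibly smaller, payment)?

Monthly rate r = 14.8%/12 = 1.23333% = 0.0123333.
Recurrence: B ← B·(1+r) − €135.06.
Month 1: interest €21.27; balance after payment €1,611.22.
Month 2: interest €19.87; balance after payment €1,496.03.
Closed form: n = −ln(1 − rB₀/P)/ln(1+r) = −ln(0.84248)/ln(1.01233) ≈ 13.984, so the balance reaches zero during payment 14.

14 payments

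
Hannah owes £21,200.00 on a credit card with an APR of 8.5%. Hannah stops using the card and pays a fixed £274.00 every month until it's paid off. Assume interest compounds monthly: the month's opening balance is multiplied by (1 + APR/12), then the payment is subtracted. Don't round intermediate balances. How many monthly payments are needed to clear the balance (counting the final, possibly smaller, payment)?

113 months

Monthly rate r = 8.5%/12 = 0.708333% = 0.00708333.
Recurrence: B ← B·(1+r) − £274.00.
Month 1: interest £150.17; balance after payment £21,076.17.
Month 2: interest £149.29; balance after payment £20,951.46.
Closed form: n = −ln(1 − rB₀/P)/ln(1+r) = −ln(0.45195)/ln(1.00708) ≈ 112.518, so the balance reaches zero during payment 113.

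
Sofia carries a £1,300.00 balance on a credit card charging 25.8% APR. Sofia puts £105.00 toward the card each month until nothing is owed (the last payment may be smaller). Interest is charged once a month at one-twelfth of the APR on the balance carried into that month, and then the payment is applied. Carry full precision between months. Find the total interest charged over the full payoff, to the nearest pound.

Monthly rate r = 25.8%/12 = 2.15% = 0.0215.
Payoff takes n = ⌈−ln(1 − rB₀/P)/ln(1+r)⌉ = ⌈14.550⌉ = 15 payments; the last is £58.01.
Total paid = 14·£105.00 + £58.01 = £1,528.01.
Total interest = total paid − principal = £1,528.01 − £1,300.00 = £228.01.

£228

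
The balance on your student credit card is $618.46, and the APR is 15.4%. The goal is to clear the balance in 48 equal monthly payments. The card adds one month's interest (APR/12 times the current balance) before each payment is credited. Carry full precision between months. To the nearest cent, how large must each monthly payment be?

$17.34

Monthly rate r = 15.4%/12 = 1.28333% = 0.0128333.
Level-payment amortization: P = B₀·r / (1 − (1+r)^(−n)) = 618.46·0.0128333 / (1 − 1.01283^(−48)).
Denominator 1 − (1+r)^(−48) = 0.457778575.
P = 7.9369 / 0.457778575 ≈ 17.34.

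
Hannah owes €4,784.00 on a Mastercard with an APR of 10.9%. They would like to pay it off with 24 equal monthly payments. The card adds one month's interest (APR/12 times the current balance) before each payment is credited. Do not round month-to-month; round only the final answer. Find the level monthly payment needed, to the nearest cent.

€222.75

Monthly rate r = 10.9%/12 = 0.908333% = 0.00908333.
Level-payment amortization: P = B₀·r / (1 − (1+r)^(−n)) = 4784.00·0.00908333 / (1 − 1.00908^(−24)).
Denominator 1 − (1+r)^(−24) = 0.195082806.
P = 43.4547 / 0.195082806 ≈ 222.75.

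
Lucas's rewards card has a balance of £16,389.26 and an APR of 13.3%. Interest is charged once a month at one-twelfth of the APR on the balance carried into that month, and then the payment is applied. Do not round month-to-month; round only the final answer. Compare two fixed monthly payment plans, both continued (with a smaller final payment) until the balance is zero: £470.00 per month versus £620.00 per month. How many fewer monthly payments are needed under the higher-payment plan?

13 fewer payments

Monthly rate r = 13.3%/12 = 1.10833% = 0.0110833.
At £470.00/mo: n = ⌈−ln(1 − rB₀/P)/ln(1+r)⌉ = 45 payments (last £152.60); total interest = total paid − £16,389.26 = £4,443.34.
At £620.00/mo: 32 payments (last £282.27); total interest £3,113.01.
Payments saved = 45 − 32 = 13.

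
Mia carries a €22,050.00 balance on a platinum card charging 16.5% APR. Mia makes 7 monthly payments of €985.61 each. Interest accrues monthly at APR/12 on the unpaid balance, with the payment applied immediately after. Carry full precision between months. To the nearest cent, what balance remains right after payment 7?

Monthly rate r = 16.5%/12 = 1.375% = 0.01375.
Each month: B ← B·(1+r) − €985.61.
Month 1: interest €303.19; balance after payment €21,367.58.
Month 2: interest €293.80; balance after payment €20,675.77.
Month 3: interest €284.29; balance after payment €19,974.45.
Month 4: interest €274.65; balance after payment €19,263.49.
Month 5: interest €264.87; balance after payment €18,542.76.
Month 6: interest €254.96; balance after payment €17,812.11.
Month 7: interest €244.92; balance after payment €17,071.41.

€17,071.41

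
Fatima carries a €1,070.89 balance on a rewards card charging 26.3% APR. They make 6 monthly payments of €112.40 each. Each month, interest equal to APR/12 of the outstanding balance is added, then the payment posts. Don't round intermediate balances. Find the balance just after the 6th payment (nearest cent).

Monthly rate r = 26.3%/12 = 2.19167% = 0.0219167.
Each month: B ← B·(1+r) − €112.40.
Month 1: interest €23.47; balance after payment €981.96.
Month 2: interest €21.52; balance after payment €891.08.
Month 3: interest €19.53; balance after payment €798.21.
Month 4: interest €17.49; balance after payment €703.31.
Month 5: interest €15.41; balance after payment €606.32.
Month 6: interest €13.29; balance after payment €507.21.

€507.21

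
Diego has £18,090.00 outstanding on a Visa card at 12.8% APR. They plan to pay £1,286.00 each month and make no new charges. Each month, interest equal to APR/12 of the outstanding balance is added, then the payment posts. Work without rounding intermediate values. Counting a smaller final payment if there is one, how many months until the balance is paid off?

Monthly rate r = 12.8%/12 = 1.06667% = 0.0106667.
Recurrence: B ← B·(1+r) − £1,286.00.
Month 1: interest £192.96; balance after payment £16,996.96.
Month 2: interest £181.30; balance after payment £15,892.26.
Closed form: n = −ln(1 − rB₀/P)/ln(1+r) = −ln(0.84995)/ln(1.01067) ≈ 15.322, so the balance reaches zero during payment 16.

16 payments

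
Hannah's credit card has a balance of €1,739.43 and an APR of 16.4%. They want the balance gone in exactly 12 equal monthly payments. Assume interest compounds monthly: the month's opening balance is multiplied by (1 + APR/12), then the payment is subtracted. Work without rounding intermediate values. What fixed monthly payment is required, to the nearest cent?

Monthly rate r = 16.4%/12 = 1.36667% = 0.0136667.
Level-payment amortization: P = B₀·r / (1 − (1+r)^(−n)) = 1739.43·0.0136667 / (1 − 1.01367^(−12)).
Denominator 1 − (1+r)^(−12) = 0.150314876.
P = 23.7722 / 0.150314876 ≈ 158.15.

€158.15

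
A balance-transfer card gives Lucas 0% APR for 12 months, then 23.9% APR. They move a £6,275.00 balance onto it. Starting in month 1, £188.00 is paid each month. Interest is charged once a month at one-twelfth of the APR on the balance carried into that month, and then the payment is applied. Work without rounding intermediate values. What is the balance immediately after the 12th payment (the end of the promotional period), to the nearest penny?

Promo months 1–12 at r₀ = 0%/12 = 0; months 13+ at r₁ = 23.9%/12 = 0.0199167.
After month 12 (no interest yet): B = £6,275.00 − 12·£188.00 = £4,019.00.

£4,019.00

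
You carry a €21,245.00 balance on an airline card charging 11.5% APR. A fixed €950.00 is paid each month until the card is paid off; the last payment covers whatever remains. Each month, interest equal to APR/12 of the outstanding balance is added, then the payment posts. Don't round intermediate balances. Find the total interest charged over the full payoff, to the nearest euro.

€2,780

Monthly rate r = 11.5%/12 = 0.958333% = 0.00958333.
Payoff takes n = ⌈−ln(1 − rB₀/P)/ln(1+r)⌉ = ⌈25.289⌉ = 26 payments; the last is €275.34.
Total paid = 25·€950.00 + €275.34 = €24,025.34.
Total interest = total paid − principal = €24,025.34 − €21,245.00 = €2,780.34.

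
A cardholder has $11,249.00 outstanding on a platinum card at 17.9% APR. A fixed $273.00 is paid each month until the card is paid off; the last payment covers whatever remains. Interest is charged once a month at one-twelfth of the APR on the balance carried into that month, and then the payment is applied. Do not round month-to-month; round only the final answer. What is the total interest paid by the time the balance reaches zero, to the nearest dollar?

$6,334

Monthly rate r = 17.9%/12 = 1.49167% = 0.0149167.
Payoff takes n = ⌈−ln(1 − rB₀/P)/ln(1+r)⌉ = ⌈64.403⌉ = 65 payments; the last is $110.54.
Total paid = 64·$273.00 + $110.54 = $17,582.54.
Total interest = total paid − principal = $17,582.54 − $11,249.00 = $6,333.54.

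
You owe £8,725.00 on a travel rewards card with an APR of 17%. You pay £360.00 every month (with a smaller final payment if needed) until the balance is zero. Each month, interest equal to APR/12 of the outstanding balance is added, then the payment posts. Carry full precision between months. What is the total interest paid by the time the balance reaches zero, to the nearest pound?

Monthly rate r = 17%/12 = 1.41667% = 0.0141667.
Payoff takes n = ⌈−ln(1 − rB₀/P)/ln(1+r)⌉ = ⌈29.899⌉ = 30 payments; the last is £323.86.
Total paid = 29·£360.00 + £323.86 = £10,763.86.
Total interest = total paid − principal = £10,763.86 − £8,725.00 = £2,038.86.

£2,039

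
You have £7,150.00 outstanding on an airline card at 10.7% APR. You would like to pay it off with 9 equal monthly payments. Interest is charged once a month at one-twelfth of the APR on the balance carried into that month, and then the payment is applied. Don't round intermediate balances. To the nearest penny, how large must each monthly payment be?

£830.28

Monthly rate r = 10.7%/12 = 0.891667% = 0.00891667.
Level-payment amortization: P = B₀·r / (1 − (1+r)^(−n)) = 7150.00·0.00891667 / (1 − 1.00892^(−9)).
Denominator 1 − (1+r)^(−9) = 0.0767861041.
P = 63.7542 / 0.0767861041 ≈ 830.28.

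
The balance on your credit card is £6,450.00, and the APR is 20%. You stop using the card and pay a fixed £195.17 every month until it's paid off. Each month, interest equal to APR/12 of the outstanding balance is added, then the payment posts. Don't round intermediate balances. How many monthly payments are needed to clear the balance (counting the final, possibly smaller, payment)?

Monthly rate r = 20%/12 = 1.66667% = 0.0166667.
Recurrence: B ← B·(1+r) − £195.17.
Month 1: interest £107.50; balance after payment £6,362.33.
Month 2: interest £106.04; balance after payment £6,273.20.
Closed form: n = −ln(1 − rB₀/P)/ln(1+r) = −ln(0.4492)/ln(1.01667) ≈ 48.417, so the balance reaches zero during payment 49.

49 months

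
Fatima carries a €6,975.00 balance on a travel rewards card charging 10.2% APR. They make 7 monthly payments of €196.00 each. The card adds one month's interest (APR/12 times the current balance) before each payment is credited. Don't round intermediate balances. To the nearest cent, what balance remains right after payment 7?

€5,993.26

Monthly rate r = 10.2%/12 = 0.85% = 0.0085.
Each month: B ← B·(1+r) − €196.00.
Month 1: interest €59.29; balance after payment €6,838.29.
Month 2: interest €58.13; balance after payment €6,700.41.
Month 3: interest €56.95; balance after payment €6,561.37.
Month 4: interest €55.77; balance after payment €6,421.14.
Month 5: interest €54.58; balance after payment €6,279.72.
Month 6: interest €53.38; balance after payment €6,137.10.
Month 7: interest €52.17; balance after payment €5,993.26.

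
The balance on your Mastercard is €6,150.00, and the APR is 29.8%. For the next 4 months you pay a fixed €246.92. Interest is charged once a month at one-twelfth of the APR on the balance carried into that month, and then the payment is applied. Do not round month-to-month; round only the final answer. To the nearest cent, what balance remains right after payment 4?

Monthly rate r = 29.8%/12 = 2.48333% = 0.0248333.
Each month: B ← B·(1+r) − €246.92.
Month 1: interest €152.72; balance after payment €6,055.81.
Month 2: interest €150.39; balance after payment €5,959.27.
Month 3: interest €147.99; balance after payment €5,860.34.
Month 4: interest €145.53; balance after payment €5,758.95.

€5,758.95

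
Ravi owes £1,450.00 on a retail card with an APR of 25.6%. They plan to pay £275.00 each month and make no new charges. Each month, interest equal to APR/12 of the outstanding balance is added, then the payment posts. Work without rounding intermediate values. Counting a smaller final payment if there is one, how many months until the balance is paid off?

Monthly rate r = 25.6%/12 = 2.13333% = 0.0213333.
Recurrence: B ← B·(1+r) − £275.00.
Month 1: interest £30.93; balance after payment £1,205.93.
Month 2: interest £25.73; balance after payment £956.66.
Month 3: interest £20.41; balance after payment £702.07.
Month 4: interest £14.98; balance after payment £442.05.
Month 5: interest £9.43; balance after payment £176.48.
Month 6: interest £3.76; balance after payment £0.00.

6 months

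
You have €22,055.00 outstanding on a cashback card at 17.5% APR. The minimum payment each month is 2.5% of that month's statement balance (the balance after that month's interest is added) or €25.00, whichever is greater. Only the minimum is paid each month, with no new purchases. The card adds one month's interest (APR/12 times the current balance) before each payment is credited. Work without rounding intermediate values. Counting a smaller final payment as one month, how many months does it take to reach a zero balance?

Monthly rate r = 17.5%/12 = 1.45833% = 0.0145833.
While 2.5% of the post-interest balance exceeds €25.00, each month B ← (B·(1+r))·(1 − 0.025), i.e. B shrinks by the factor (1+r)·0.975 = 0.98922.
This holds for months 1–287. Entering month 288 the balance is €982.67; 2.5% of the post-interest balance is now below €25.00, so the flat €25.00 minimum applies from here.
From month 288 a fixed €25.00 at rate r clears €982.67 in 59 more payments. Total: 287 + 59 = 346 months.

346 months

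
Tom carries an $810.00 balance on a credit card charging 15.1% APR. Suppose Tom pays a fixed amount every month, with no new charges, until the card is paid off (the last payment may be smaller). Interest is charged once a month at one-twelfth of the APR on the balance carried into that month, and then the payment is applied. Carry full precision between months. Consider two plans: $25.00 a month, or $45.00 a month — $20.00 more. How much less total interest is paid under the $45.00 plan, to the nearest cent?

Monthly rate r = 15.1%/12 = 1.25833% = 0.0125833.
At $25.00/mo: n = ⌈−ln(1 − rB₀/P)/ln(1+r)⌉ = 42 payments (last $22.10); total interest = total paid − $810.00 = $237.10.
At $45.00/mo: 21 payments (last $24.30); total interest $114.30.
Interest saved = $237.10 − $114.30 = $122.80.

$122.80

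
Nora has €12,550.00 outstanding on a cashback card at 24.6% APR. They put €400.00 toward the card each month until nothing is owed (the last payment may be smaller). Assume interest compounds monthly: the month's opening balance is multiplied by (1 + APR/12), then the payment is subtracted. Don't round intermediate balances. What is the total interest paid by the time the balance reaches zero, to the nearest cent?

€7,764.29

Monthly rate r = 24.6%/12 = 2.05% = 0.0205.
Payoff takes n = ⌈−ln(1 − rB₀/P)/ln(1+r)⌉ = ⌈50.784⌉ = 51 payments; the last is €314.29.
Total paid = 50·€400.00 + €314.29 = €20,314.29.
Total interest = total paid − principal = €20,314.29 − €12,550.00 = €7,764.29.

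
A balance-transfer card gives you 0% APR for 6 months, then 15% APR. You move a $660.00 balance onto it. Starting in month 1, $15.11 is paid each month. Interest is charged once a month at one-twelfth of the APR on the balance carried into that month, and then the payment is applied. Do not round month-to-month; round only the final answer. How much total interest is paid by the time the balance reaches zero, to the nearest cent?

$205.19

Promo months 1–6 at r₀ = 0%/12 = 0; months 7+ at r₁ = 15%/12 = 0.0125.
After month 6 (no interest yet): B = $660.00 − 6·$15.11 = $569.34.
Then at r₁ with $15.11/mo: n₂ = −ln(1 − r₁·B/P)/ln(1+r₁) ≈ 51.26 → 52 more payments.
Total paid = 57·$15.11 + $3.92 = $865.19; interest = $865.19 − $660.00 = $205.19.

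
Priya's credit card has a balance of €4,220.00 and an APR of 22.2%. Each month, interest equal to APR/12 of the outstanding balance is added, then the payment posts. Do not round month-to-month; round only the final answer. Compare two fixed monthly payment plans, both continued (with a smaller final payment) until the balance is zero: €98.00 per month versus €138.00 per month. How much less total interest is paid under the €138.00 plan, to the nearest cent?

€2,235.67

Monthly rate r = 22.2%/12 = 1.85% = 0.0185.
At €98.00/mo: n = ⌈−ln(1 − rB₀/P)/ln(1+r)⌉ = 87 payments (last €87.12); total interest = total paid − €4,220.00 = €4,295.12.
At €138.00/mo: 46 payments (last €69.45); total interest €2,059.45.
Interest saved = €4,295.12 − €2,059.45 = €2,235.67.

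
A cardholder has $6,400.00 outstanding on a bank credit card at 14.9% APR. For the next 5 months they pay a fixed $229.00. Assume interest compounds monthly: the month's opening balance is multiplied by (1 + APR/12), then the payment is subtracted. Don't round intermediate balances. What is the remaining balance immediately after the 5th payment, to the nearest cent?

Monthly rate r = 14.9%/12 = 1.24167% = 0.0124167.
Each month: B ← B·(1+r) − $229.00.
Month 1: interest $79.47; balance after payment $6,250.47.
Month 2: interest $77.61; balance after payment $6,099.08.
Month 3: interest $75.73; balance after payment $5,945.81.
Month 4: interest $73.83; balance after payment $5,790.63.
Month 5: interest $71.90; balance after payment $5,633.53.

$5,633.53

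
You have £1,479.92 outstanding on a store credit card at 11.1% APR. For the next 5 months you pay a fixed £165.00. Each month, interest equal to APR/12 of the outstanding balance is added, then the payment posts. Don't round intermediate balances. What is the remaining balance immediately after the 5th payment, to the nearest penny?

Monthly rate r = 11.1%/12 = 0.925% = 0.00925.
Each month: B ← B·(1+r) − £165.00.
Month 1: interest £13.69; balance after payment £1,328.61.
Month 2: interest £12.29; balance after payment £1,175.90.
Month 3: interest £10.88; balance after payment £1,021.78.
Month 4: interest £9.45; balance after payment £866.23.
Month 5: interest £8.01; balance after payment £709.24.

£709.24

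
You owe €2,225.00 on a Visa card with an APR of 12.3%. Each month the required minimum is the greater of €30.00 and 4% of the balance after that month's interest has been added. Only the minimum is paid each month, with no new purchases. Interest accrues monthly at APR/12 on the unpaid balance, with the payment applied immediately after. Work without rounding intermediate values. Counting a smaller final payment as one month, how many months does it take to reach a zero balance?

Monthly rate r = 12.3%/12 = 1.025% = 0.01025.
While 4% of the post-interest balance exceeds €30.00, each month B ← (B·(1+r))·(1 − 0.04), i.e. B shrinks by the factor (1+r)·0.96 = 0.96984.
This holds for months 1–36. Entering month 37 the balance is €738.81; 4% of the post-interest balance is now below €30.00, so the flat €30.00 minimum applies from here.
From month 37 a fixed €30.00 at rate r clears €738.81 in 29 more payments. Total: 36 + 29 = 65 months.

65 months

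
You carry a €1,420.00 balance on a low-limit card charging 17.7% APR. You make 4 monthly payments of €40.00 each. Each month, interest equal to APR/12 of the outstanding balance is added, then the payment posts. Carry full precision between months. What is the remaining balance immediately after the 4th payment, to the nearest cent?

€1,342.08

Monthly rate r = 17.7%/12 = 1.475% = 0.01475.
Each month: B ← B·(1+r) − €40.00.
Month 1: interest €20.95; balance after payment €1,400.94.
Month 2: interest €20.66; balance after payment €1,381.61.
Month 3: interest €20.38; balance after payment €1,361.99.
Month 4: interest €20.09; balance after payment €1,342.08.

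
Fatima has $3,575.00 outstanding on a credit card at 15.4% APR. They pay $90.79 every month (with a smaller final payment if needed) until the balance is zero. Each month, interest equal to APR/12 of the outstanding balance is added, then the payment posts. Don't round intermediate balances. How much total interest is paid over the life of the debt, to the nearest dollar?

$1,437

Monthly rate r = 15.4%/12 = 1.28333% = 0.0128333.
Payoff takes n = ⌈−ln(1 − rB₀/P)/ln(1+r)⌉ = ⌈55.198⌉ = 56 payments; the last is $18.09.
Total paid = 55·$90.79 + $18.09 = $5,011.54.
Total interest = total paid − principal = $5,011.54 − $3,575.00 = $1,436.54.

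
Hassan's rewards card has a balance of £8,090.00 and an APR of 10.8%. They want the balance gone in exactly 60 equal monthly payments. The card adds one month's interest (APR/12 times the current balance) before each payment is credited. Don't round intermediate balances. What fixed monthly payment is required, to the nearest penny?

£175.09

Monthly rate r = 10.8%/12 = 0.9% = 0.009.
Level-payment amortization: P = B₀·r / (1 − (1+r)^(−n)) = 8090.00·0.009 / (1 − 1.009^(−60)).
Denominator 1 − (1+r)^(−60) = 0.415842407.
P = 72.81 / 0.415842407 ≈ 175.09.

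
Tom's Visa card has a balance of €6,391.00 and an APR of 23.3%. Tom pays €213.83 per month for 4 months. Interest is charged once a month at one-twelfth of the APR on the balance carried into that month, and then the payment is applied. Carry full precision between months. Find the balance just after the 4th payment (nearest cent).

Monthly rate r = 23.3%/12 = 1.94167% = 0.0194167.
Each month: B ← B·(1+r) − €213.83.
Month 1: interest €124.09; balance after payment €6,301.26.
Month 2: interest €122.35; balance after payment €6,209.78.
Month 3: interest €120.57; balance after payment €6,116.52.
Month 4: interest €118.76; balance after payment €6,021.46.

€6,021.46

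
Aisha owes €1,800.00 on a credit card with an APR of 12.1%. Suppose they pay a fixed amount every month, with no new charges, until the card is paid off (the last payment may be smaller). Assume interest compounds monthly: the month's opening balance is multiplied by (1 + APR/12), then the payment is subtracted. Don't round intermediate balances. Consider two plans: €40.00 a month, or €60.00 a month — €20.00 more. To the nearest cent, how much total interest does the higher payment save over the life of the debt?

Monthly rate r = 12.1%/12 = 1.00833% = 0.0100833.
At €40.00/mo: n = ⌈−ln(1 − rB₀/P)/ln(1+r)⌉ = 61 payments (last €10.84); total interest = total paid − €1,800.00 = €610.84.
At €60.00/mo: 36 payments (last €54.47); total interest €354.47.
Interest saved = €610.84 − €354.47 = €256.37.

€256.37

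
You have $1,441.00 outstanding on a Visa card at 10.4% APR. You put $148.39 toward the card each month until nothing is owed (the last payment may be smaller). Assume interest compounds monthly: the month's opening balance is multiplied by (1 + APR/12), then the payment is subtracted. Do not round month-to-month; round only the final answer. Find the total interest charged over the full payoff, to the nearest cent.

Monthly rate r = 10.4%/12 = 0.866667% = 0.00866667.
Payoff takes n = ⌈−ln(1 − rB₀/P)/ln(1+r)⌉ = ⌈10.188⌉ = 11 payments; the last is $27.98.
Total paid = 10·$148.39 + $27.98 = $1,511.88.
Total interest = total paid − principal = $1,511.88 − $1,441.00 = $70.88.

$70.88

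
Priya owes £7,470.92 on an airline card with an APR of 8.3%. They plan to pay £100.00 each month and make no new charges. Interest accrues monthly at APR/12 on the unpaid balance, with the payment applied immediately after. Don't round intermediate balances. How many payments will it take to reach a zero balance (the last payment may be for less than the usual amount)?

106 months

Monthly rate r = 8.3%/12 = 0.691667% = 0.00691667.
Recurrence: B ← B·(1+r) − £100.00.
Month 1: interest £51.67; balance after payment £7,422.59.
Month 2: interest £51.34; balance after payment £7,373.93.
Closed form: n = −ln(1 − rB₀/P)/ln(1+r) = −ln(0.48326)/ln(1.00692) ≈ 105.500, so the balance reaches zero during payment 106.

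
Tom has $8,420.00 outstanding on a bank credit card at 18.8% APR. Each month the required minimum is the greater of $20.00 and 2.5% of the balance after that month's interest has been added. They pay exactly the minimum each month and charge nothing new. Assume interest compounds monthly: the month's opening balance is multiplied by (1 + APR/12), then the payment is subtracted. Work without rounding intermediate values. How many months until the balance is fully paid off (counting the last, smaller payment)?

Monthly rate r = 18.8%/12 = 1.56667% = 0.0156667.
While 2.5% of the post-interest balance exceeds $20.00, each month B ← (B·(1+r))·(1 − 0.025), i.e. B shrinks by the factor (1+r)·0.975 = 0.99028.
This holds for months 1–243. Entering month 244 the balance is $783.38; 2.5% of the post-interest balance is now below $20.00, so the flat $20.00 minimum applies from here.
From month 244 a fixed $20.00 at rate r clears $783.38 in 62 more payments. Total: 243 + 62 = 305 months.

305 months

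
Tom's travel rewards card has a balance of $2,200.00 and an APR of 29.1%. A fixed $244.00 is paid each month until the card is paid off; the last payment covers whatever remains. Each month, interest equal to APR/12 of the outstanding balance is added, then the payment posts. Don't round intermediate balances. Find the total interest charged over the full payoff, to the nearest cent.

Monthly rate r = 29.1%/12 = 2.425% = 0.02425.
Payoff takes n = ⌈−ln(1 − rB₀/P)/ln(1+r)⌉ = ⌈10.297⌉ = 11 payments; the last is $73.14.
Total paid = 10·$244.00 + $73.14 = $2,513.14.
Total interest = total paid − principal = $2,513.14 − $2,200.00 = $313.14.

$313.14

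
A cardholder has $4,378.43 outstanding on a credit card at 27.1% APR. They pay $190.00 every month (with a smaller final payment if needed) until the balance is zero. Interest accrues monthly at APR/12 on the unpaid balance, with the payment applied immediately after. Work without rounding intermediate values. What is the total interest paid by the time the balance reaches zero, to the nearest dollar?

Monthly rate r = 27.1%/12 = 2.25833% = 0.0225833.
Payoff takes n = ⌈−ln(1 − rB₀/P)/ln(1+r)⌉ = ⌈32.905⌉ = 33 payments; the last is $172.16.
Total paid = 32·$190.00 + $172.16 = $6,252.16.
Total interest = total paid − principal = $6,252.16 − $4,378.43 = $1,873.73.

$1,874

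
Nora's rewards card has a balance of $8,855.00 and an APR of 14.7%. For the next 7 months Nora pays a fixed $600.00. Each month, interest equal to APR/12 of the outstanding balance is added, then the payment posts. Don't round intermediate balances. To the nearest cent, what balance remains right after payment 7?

Monthly rate r = 14.7%/12 = 1.225% = 0.01225.
Each month: B ← B·(1+r) − $600.00.
Month 1: interest $108.47; balance after payment $8,363.47.
Month 2: interest $102.45; balance after payment $7,865.93.
Month 3: interest $96.36; balance after payment $7,362.28.
Month 4: interest $90.19; balance after payment $6,852.47.
Month 5: interest $83.94; balance after payment $6,336.41.
Month 6: interest $77.62; balance after payment $5,814.04.
Month 7: interest $71.22; balance after payment $5,285.26.

$5,285.26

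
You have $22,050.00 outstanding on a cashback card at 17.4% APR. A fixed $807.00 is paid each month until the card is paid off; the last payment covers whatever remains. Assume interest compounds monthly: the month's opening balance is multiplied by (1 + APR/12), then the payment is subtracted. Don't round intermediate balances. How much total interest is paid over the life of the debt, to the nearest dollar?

Monthly rate r = 17.4%/12 = 1.45% = 0.0145.
Payoff takes n = ⌈−ln(1 − rB₀/P)/ln(1+r)⌉ = ⌈35.044⌉ = 36 payments; the last is $36.08.
Total paid = 35·$807.00 + $36.08 = $28,281.08.
Total interest = total paid − principal = $28,281.08 − $22,050.00 = $6,231.08.

$6,231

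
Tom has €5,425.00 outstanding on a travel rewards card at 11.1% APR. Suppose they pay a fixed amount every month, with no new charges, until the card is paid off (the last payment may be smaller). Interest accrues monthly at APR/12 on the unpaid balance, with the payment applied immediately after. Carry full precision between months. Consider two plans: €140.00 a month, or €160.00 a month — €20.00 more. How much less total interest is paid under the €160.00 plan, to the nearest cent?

€208.99

Monthly rate r = 11.1%/12 = 0.925% = 0.00925.
At €140.00/mo: n = ⌈−ln(1 − rB₀/P)/ln(1+r)⌉ = 49 payments (last €28.84); total interest = total paid − €5,425.00 = €1,323.84.
At €160.00/mo: 41 payments (last €139.85); total interest €1,114.85.
Interest saved = €1,323.84 − €1,114.85 = €208.99.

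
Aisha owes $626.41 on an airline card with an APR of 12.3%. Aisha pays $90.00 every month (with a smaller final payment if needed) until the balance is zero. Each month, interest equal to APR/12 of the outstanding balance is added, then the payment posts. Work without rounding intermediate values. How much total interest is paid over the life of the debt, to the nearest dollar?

Monthly rate r = 12.3%/12 = 1.025% = 0.01025.
Payoff takes n = ⌈−ln(1 − rB₀/P)/ln(1+r)⌉ = ⌈7.258⌉ = 8 payments; the last is $23.29.
Total paid = 7·$90.00 + $23.29 = $653.29.
Total interest = total paid − principal = $653.29 − $626.41 = $26.88.

$27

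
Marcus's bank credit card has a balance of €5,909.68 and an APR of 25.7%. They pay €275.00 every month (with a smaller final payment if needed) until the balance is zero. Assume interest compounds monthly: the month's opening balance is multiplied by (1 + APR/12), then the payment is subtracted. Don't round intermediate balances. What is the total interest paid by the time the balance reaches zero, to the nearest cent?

€2,092.86

Monthly rate r = 25.7%/12 = 2.14167% = 0.0214167.
Payoff takes n = ⌈−ln(1 − rB₀/P)/ln(1+r)⌉ = ⌈29.099⌉ = 30 payments; the last is €27.54.
Total paid = 29·€275.00 + €27.54 = €8,002.54.
Total interest = total paid − principal = €8,002.54 − €5,909.68 = €2,092.86.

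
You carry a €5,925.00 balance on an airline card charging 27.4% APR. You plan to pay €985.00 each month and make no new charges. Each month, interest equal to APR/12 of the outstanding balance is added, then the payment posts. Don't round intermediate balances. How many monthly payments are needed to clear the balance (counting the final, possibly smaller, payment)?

Monthly rate r = 27.4%/12 = 2.28333% = 0.0228333.
Recurrence: B ← B·(1+r) − €985.00.
Month 1: interest €135.29; balance after payment €5,075.29.
Month 2: interest €115.89; balance after payment €4,206.17.
Closed form: n = −ln(1 − rB₀/P)/ln(1+r) = −ln(0.86265)/ln(1.02283) ≈ 6.544, so the balance reaches zero during payment 7.

7 payments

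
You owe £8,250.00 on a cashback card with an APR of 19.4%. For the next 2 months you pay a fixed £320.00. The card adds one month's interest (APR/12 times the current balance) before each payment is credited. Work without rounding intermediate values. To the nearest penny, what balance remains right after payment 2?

£7,873.73

Monthly rate r = 19.4%/12 = 1.61667% = 0.0161667.
Each month: B ← B·(1+r) − £320.00.
Month 1: interest £133.38; balance after payment £8,063.38.
Month 2: interest £130.36; balance after payment £7,873.73.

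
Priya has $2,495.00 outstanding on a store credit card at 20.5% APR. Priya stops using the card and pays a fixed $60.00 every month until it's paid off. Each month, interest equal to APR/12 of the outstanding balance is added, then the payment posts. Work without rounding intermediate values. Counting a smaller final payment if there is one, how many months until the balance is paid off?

74 payments

Monthly rate r = 20.5%/12 = 1.70833% = 0.0170833.
Recurrence: B ← B·(1+r) − $60.00.
Month 1: interest $42.62; balance after payment $2,477.62.
Month 2: interest $42.33; balance after payment $2,459.95.
Closed form: n = −ln(1 − rB₀/P)/ln(1+r) = −ln(0.28962)/ln(1.01708) ≈ 73.156, so the balance reaches zero during payment 74.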